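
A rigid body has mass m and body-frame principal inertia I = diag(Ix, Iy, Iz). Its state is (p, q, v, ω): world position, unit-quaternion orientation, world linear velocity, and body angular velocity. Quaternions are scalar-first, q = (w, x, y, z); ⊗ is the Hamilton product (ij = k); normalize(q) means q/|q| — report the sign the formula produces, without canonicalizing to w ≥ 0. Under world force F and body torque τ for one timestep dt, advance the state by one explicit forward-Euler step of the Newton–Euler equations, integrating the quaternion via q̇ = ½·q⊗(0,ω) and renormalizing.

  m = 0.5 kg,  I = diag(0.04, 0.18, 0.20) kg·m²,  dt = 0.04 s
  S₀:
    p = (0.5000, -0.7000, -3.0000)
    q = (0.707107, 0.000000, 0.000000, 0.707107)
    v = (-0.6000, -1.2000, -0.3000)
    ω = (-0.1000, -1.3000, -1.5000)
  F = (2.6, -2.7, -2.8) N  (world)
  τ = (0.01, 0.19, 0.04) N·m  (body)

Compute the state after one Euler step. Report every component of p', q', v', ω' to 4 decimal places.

p' = (0.4760, -0.7480, -3.0120)
q' = (0.7277, 0.0170, -0.0198, 0.6854)
v' = (-0.3920, -1.4160, -0.5240)
ω' = (-0.1290, -1.2524, -1.4956)

α = I⁻¹(τ − ω×Iω) = (-0.7250, 1.1889, 0.1090)
ω + α·dt = (-0.1290, -1.2524, -1.4956)
Hamilton product q⊗(0,ω) = (1.0606605, 0.8485284, -0.9899498, -1.0606605)
q' = normalize(q + ½dt·q⊗(0,ω)) = (0.7277, 0.0170, -0.0198, 0.6854)
p' = p + v·dt = (0.4760, -0.7480, -3.0120)
v + (F/m)dt = (-0.3920, -1.4160, -0.5240)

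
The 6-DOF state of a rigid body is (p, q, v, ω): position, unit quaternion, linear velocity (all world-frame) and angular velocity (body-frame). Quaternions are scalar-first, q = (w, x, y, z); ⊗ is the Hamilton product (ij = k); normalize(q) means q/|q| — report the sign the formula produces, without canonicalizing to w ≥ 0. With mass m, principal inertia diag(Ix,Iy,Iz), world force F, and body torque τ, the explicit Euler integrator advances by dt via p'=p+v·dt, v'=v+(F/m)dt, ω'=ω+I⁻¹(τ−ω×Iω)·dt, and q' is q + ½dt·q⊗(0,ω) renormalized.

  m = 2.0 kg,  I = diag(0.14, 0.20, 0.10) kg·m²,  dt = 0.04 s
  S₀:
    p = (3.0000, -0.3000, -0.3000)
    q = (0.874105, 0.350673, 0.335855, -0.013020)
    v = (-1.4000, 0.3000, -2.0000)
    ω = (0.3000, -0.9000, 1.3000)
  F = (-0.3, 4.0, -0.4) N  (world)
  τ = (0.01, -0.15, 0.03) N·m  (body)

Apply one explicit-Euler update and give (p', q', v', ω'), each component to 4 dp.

new position p' = (2.9440, -0.2880, -0.3800)
v + (F/m)dt = (-1.4060, 0.3800, -2.0080)
angular accel α = (-0.7643, -0.8280, 0.4620)
ω + α·dt = (0.2694, -0.9331, 1.3185)
Hamilton product q⊗(0,ω) = (0.2139936, 0.6871250, -1.2464754, 0.7199743)
q' = normalize(q + ½dt·q⊗(0,ω)) = (0.8779, 0.3642, 0.3108, 0.0014)

p' = (2.9440, -0.2880, -0.3800)
q' = (0.8779, 0.3642, 0.3108, 0.0014)
v' = (-1.4060, 0.3800, -2.0080)
ω' = (0.2694, -0.9331, 1.3185)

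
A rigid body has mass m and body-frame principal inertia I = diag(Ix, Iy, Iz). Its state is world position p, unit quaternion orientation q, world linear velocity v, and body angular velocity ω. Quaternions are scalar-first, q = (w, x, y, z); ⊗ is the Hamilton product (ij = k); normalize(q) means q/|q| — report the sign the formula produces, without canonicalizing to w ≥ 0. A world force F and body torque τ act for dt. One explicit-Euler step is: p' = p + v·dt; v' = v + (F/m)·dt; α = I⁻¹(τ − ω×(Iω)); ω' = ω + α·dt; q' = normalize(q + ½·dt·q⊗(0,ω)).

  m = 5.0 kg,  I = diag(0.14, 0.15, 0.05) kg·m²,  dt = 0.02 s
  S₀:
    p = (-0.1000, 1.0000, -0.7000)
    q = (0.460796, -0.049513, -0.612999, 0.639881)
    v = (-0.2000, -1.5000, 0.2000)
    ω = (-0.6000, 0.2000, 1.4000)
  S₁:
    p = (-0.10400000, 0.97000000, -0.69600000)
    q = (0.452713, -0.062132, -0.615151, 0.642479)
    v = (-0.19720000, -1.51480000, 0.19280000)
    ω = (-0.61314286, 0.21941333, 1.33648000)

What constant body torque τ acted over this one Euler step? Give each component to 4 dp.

τ = (-0.1200, 0.0700, -0.1600)

rate change Δω = (-0.01314286, 0.01941333, -0.06352000)
gyro term ω₀×Iω₀ = (-0.0280, -0.0756, -0.0012)
applied torque τ = (-0.1200, 0.0700, -0.1600)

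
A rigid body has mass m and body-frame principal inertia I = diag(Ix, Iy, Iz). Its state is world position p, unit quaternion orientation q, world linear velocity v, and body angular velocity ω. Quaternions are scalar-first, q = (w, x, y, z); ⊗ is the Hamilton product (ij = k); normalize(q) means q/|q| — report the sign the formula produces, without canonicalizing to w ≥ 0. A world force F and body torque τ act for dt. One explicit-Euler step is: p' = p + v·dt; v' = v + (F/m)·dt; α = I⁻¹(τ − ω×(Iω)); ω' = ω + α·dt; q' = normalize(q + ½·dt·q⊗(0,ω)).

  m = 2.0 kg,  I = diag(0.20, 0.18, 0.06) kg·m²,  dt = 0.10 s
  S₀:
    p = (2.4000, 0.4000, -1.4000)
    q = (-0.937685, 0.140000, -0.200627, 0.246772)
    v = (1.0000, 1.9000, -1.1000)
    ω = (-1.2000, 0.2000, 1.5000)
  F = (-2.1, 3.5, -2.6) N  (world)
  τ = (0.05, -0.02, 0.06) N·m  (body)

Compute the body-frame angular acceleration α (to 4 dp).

ω×(Iω) gyroscopic = (-0.0360, -0.2520, 0.0048)
angular accel α = (0.4300, 1.2889, 0.9200)

α = (0.4300, 1.2889, 0.9200)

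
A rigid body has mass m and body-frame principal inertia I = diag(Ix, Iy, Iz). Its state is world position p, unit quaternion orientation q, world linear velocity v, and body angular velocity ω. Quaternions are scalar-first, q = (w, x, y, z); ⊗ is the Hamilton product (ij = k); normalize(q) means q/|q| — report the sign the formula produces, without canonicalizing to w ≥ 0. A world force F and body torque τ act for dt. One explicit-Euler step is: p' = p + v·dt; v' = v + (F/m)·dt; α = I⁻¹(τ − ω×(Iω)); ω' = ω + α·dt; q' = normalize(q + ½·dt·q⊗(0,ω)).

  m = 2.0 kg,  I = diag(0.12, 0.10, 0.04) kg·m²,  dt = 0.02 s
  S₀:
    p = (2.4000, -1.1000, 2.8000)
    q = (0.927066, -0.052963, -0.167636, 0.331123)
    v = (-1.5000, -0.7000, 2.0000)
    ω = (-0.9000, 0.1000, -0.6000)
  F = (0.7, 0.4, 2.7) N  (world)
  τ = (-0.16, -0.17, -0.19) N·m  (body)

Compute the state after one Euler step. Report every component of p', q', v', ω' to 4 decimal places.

p' = (2.3700, -1.1140, 2.8400)
q' = (0.9287, -0.0606, -0.1700, 0.3240)
v' = (-1.4930, -0.6960, 2.0270)
ω' = (-0.9273, 0.0574, -0.6959)

a = (0.3500, 0.2000, 1.3500)
p + v·dt = (2.3700, -1.1140, 2.8400)
v + (F/m)dt = (-1.4930, -0.6960, 2.0270)
α = I⁻¹(τ − ω×Iω) = (-1.3633, -2.1320, -4.7950)
ω + α·dt = (-0.9273, 0.0574, -0.6959)
q⊗(0,ω) = (0.1677707, -0.7668901, -0.2370819, -0.7124083)
q + ½dt·q⊗(0,ω), renormalized = (0.9287, -0.0606, -0.1700, 0.3240)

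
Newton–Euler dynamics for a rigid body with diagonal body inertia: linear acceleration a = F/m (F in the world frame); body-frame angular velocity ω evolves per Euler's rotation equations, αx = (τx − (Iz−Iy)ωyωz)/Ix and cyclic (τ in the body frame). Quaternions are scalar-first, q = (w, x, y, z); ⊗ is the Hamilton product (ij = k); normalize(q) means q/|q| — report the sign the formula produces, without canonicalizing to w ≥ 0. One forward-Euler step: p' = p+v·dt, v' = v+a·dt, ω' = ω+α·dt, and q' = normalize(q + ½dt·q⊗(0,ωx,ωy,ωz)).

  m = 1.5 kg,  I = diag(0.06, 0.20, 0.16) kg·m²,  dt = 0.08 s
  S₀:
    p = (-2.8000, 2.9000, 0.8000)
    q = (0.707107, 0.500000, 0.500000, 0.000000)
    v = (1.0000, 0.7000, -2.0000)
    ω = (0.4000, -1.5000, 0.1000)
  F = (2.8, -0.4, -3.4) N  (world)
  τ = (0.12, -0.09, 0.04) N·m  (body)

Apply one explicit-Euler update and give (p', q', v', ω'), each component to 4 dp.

ω×(Iω) gyroscopic = (0.0060, -0.0040, -0.0840)
α = I⁻¹(τ − ω×Iω) = (1.9000, -0.4300, 0.7750)
new body rate ω' = (0.5520, -1.5344, 0.1620)
q⊗(0,ω) = (0.5500000, 0.3328428, -1.1106605, -0.8792893)
updated quaternion q' = (0.7277, 0.5123, 0.4547, -0.0351)
linear accel F/m = (1.8667, -0.2667, -2.2667)
p' = p + v·dt = (-2.7200, 2.9560, 0.6400)
new velocity v' = (1.1493, 0.6787, -2.1813)

p' = (-2.7200, 2.9560, 0.6400)
q' = (0.7277, 0.5123, 0.4547, -0.0351)
v' = (1.1493, 0.6787, -2.1813)
ω' = (0.5520, -1.5344, 0.1620)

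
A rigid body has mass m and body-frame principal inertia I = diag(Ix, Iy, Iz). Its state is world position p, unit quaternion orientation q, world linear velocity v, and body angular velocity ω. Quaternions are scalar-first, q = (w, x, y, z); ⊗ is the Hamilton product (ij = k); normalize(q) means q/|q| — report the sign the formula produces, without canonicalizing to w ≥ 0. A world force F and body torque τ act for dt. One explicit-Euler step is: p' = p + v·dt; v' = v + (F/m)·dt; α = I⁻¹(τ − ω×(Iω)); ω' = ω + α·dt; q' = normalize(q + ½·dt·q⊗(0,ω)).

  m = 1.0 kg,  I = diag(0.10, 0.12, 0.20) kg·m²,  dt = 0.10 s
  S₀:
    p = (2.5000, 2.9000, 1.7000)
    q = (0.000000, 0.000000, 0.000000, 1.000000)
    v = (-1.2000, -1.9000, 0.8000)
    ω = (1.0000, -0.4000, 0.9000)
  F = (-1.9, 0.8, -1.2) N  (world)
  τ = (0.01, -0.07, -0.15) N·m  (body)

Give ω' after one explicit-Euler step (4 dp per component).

ω' = (1.0388, -0.3833, 0.8290)

(τ − ω×Iω)/I = (0.3880, 0.1667, -0.7100)
new body rate ω' = (1.0388, -0.3833, 0.8290)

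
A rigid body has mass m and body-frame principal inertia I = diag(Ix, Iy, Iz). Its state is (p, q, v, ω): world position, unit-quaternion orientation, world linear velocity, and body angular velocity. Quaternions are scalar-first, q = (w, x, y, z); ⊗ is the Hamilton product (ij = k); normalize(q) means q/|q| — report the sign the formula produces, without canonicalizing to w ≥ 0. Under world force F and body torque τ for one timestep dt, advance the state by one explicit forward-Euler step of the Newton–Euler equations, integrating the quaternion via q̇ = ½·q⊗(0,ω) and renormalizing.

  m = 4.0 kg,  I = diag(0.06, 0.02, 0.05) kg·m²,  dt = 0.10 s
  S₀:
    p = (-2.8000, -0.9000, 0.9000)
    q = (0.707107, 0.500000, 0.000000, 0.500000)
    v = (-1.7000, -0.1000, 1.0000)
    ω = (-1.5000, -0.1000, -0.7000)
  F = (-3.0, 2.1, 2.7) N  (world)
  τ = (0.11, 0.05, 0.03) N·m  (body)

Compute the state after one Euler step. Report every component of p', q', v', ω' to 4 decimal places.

α = I⁻¹(τ − ω×Iω) = (1.7983, 1.9750, 0.7200)
new body rate ω' = (-1.3202, 0.0975, -0.6280)
Hamilton product q⊗(0,ω) = (1.1000000, -1.0106605, -0.4707107, -0.5449749)
q + ½dt·q⊗(0,ω), renormalized = (0.7595, 0.4479, -0.0235, 0.4711)
p + v·dt = (-2.9700, -0.9100, 1.0000)
v' = v + a·dt = (-1.7750, -0.0475, 1.0675)

p' = (-2.9700, -0.9100, 1.0000)
q' = (0.7595, 0.4479, -0.0235, 0.4711)
v' = (-1.7750, -0.0475, 1.0675)
ω' = (-1.3202, 0.0975, -0.6280)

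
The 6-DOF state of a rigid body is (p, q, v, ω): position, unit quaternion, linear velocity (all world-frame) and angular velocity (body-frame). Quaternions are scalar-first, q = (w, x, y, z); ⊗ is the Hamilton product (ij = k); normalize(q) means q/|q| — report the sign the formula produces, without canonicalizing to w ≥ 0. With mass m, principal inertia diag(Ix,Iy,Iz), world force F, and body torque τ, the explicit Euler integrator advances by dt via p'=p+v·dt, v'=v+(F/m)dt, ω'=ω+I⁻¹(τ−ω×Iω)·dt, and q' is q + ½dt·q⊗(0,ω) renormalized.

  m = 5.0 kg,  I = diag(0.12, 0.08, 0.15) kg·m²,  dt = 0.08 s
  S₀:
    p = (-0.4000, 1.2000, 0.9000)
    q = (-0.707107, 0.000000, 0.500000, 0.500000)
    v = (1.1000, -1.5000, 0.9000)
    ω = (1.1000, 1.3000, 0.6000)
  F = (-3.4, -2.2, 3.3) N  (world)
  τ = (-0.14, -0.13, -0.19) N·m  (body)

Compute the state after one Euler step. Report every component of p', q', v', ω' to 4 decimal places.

p' = (-0.3120, 1.0800, 0.9720)
q' = (-0.7432, -0.0450, 0.4840, 0.4598)
v' = (1.0456, -1.5352, 0.9528)
ω' = (0.9703, 1.1898, 0.5292)

p + v·dt = (-0.3120, 1.0800, 0.9720)
new velocity v' = (1.0456, -1.5352, 0.9528)
precession coupling ω×(Iω) = (0.0546, -0.0198, -0.0572)
angular accel α = (-1.6217, -1.3775, -0.8853)
new body rate ω' = (0.9703, 1.1898, 0.5292)
2q̇ = q⊗(0,ω) = (-0.9500000, -1.1278177, -0.3692391, -0.9742642)
q' = normalize(q + ½dt·q⊗(0,ω)) = (-0.7432, -0.0450, 0.4840, 0.4598)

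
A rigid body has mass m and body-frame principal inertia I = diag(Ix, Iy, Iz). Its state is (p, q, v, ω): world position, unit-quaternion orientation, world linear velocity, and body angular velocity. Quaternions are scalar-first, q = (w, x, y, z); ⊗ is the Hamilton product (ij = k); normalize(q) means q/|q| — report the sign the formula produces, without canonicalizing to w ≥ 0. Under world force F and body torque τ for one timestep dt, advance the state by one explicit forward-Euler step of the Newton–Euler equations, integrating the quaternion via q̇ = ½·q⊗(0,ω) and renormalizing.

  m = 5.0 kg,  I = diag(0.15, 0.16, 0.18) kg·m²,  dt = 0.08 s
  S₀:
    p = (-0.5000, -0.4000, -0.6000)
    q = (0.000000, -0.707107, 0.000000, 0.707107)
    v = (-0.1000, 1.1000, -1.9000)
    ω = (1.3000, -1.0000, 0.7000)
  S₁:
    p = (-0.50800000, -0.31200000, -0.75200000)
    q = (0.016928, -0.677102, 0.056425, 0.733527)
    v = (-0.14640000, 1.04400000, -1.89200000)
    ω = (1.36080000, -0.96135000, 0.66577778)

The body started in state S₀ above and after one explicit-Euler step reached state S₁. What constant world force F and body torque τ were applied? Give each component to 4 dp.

rate change Δω = (0.06080000, 0.03865000, -0.03422222)
precession coupling = (-0.0140, -0.0273, -0.0130)
applied torque τ = (0.1000, 0.0500, -0.0900)
Δv = v₁−v₀ = (-0.04640000, -0.05600000, 0.00800000)
applied force F = (-2.9000, -3.5000, 0.5000)

F = (-2.9000, -3.5000, 0.5000)
τ = (0.1000, 0.0500, -0.0900)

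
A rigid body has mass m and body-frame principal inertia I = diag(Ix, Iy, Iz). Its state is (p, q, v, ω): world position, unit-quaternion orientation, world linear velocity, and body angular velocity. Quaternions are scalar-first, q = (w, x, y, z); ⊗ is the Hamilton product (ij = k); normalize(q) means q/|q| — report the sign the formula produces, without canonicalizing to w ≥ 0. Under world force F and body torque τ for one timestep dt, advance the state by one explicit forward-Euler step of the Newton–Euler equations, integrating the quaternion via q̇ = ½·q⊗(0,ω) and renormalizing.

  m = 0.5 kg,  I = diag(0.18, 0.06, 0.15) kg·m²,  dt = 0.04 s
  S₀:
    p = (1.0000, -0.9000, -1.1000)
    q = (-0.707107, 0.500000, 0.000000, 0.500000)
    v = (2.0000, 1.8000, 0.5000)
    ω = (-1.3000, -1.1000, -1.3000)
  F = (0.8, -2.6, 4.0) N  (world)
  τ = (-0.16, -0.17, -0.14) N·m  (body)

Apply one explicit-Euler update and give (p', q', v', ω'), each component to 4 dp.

p' = p + v·dt = (1.0800, -0.8280, -1.0800)
v + (F/m)dt = (2.0640, 1.5920, 0.8200)
gyro term ω×Iω = (0.1287, 0.0507, -0.1716)
(τ − ω×Iω)/I = (-1.6039, -3.6783, 0.2107)
ω' = ω + α·dt = (-1.3642, -1.2471, -1.2916)
Hamilton product q⊗(0,ω) = (1.3000000, 1.4692391, 0.7778177, 0.3692391)
q' = normalize(q + ½dt·q⊗(0,ω)) = (-0.6805, 0.5289, 0.0155, 0.5069)

p' = (1.0800, -0.8280, -1.0800)
q' = (-0.6805, 0.5289, 0.0155, 0.5069)
v' = (2.0640, 1.5920, 0.8200)
ω' = (-1.3642, -1.2471, -1.2916)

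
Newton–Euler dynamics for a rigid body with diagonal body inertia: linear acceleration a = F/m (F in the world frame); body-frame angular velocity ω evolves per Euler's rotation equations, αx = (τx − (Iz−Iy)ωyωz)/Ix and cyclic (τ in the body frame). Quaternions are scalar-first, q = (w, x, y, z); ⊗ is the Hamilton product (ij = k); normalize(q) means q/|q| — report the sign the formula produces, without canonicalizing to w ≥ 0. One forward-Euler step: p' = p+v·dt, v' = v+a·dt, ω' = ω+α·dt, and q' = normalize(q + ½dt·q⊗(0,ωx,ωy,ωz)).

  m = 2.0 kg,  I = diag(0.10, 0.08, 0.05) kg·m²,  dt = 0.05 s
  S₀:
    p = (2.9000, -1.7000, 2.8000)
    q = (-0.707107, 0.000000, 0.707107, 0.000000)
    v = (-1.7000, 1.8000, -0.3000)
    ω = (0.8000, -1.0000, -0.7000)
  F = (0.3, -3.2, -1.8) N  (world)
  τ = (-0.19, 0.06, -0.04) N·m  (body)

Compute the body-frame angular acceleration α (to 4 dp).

precession coupling ω×(Iω) = (-0.0210, -0.0280, 0.0160)
α = I⁻¹(τ − ω×Iω) = (-1.6900, 1.1000, -1.1200)

α = (-1.6900, 1.1000, -1.1200)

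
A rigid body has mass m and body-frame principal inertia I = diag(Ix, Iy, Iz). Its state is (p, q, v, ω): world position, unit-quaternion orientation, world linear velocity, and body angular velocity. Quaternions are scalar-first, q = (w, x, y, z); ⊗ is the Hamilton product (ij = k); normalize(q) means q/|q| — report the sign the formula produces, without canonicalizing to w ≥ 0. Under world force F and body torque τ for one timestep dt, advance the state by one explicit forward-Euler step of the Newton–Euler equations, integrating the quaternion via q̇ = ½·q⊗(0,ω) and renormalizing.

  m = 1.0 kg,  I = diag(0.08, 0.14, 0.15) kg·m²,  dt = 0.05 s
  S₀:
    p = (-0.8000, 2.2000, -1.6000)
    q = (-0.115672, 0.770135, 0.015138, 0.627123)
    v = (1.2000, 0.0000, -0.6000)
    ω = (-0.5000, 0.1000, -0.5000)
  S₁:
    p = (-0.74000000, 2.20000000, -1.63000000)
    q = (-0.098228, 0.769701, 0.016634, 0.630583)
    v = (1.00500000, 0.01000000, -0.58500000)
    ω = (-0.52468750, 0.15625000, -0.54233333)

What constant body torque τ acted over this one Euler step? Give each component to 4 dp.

Δω = ω₁−ω₀ = (-0.02468750, 0.05625000, -0.04233333)
ω₀×(Iω₀) = (-0.0005, -0.0175, -0.0030)
applied torque τ = (-0.0400, 0.1400, -0.1300)

τ = (-0.0400, 0.1400, -0.1300)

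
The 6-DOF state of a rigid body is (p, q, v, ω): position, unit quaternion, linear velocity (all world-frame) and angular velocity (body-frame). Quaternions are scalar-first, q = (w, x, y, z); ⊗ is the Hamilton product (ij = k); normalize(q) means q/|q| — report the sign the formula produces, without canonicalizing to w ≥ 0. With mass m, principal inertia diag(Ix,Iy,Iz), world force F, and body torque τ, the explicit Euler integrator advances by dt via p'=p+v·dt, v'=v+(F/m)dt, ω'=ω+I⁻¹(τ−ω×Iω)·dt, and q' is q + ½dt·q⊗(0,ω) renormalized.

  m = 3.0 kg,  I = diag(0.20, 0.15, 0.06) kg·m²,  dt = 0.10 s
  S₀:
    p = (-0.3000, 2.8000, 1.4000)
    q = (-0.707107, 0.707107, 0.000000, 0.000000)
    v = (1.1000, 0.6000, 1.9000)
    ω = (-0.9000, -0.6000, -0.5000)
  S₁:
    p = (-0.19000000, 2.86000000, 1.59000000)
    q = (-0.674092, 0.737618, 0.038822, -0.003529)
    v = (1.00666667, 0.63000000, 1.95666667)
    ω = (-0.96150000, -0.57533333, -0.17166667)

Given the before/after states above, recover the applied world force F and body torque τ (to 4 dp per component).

F = (-2.8000, 0.9000, 1.7000)
τ = (-0.1500, 0.1000, 0.1700)

ω₁ − ω₀ = (-0.06150000, 0.02466667, 0.32833333)
τ = I·(Δω/dt) + ω₀×(Iω₀) = (-0.1500, 0.1000, 0.1700)
velocity change Δv = (-0.09333333, 0.03000000, 0.05666667)
applied force F = (-2.8000, 0.9000, 1.7000)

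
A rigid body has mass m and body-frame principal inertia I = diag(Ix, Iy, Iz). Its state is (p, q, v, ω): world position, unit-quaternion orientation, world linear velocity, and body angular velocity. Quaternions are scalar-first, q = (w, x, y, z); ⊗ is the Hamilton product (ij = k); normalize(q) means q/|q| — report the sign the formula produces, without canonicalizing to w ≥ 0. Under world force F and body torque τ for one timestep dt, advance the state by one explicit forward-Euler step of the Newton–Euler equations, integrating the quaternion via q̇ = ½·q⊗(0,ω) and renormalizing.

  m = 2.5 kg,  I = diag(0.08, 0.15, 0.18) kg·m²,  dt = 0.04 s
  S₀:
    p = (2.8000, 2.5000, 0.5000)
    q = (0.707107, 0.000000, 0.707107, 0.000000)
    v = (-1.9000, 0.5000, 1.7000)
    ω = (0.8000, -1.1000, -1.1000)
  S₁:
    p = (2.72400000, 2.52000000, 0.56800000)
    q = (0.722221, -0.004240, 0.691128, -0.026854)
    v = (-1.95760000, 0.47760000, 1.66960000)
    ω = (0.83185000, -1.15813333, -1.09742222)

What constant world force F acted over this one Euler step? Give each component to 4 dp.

F = (-3.6000, -1.4000, -1.9000)

Δv = v₁−v₀ = (-0.05760000, -0.02240000, -0.03040000)
F = m·Δv/dt = (-3.6000, -1.4000, -1.9000)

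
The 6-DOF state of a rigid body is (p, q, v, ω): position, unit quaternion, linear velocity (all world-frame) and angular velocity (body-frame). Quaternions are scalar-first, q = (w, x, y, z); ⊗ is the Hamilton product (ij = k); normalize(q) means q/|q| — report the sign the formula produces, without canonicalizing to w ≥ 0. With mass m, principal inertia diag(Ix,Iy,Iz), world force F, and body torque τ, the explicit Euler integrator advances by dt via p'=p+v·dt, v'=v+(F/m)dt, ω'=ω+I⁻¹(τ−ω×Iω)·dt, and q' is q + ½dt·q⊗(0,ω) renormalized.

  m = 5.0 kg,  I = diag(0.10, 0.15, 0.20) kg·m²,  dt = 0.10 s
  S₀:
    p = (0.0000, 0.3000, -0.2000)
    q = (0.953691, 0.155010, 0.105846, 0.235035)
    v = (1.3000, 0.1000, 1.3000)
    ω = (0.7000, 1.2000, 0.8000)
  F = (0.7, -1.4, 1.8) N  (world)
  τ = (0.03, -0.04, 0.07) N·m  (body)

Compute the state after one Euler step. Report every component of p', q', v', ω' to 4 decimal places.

precession coupling ω×(Iω) = (0.0480, -0.0560, 0.0420)
(τ − ω×Iω)/I = (-0.1800, 0.1067, 0.1400)
ω + α·dt = (0.6820, 1.2107, 0.8140)
q⊗(0,ω) = (-0.4235502, 0.4702185, 1.1849457, 0.8748726)
q + ½dt·q⊗(0,ω), renormalized = (0.9295, 0.1780, 0.1646, 0.2779)
a = (0.1400, -0.2800, 0.3600)
p' = p + v·dt = (0.1300, 0.3100, -0.0700)
new velocity v' = (1.3140, 0.0720, 1.3360)

p' = (0.1300, 0.3100, -0.0700)
q' = (0.9295, 0.1780, 0.1646, 0.2779)
v' = (1.3140, 0.0720, 1.3360)
ω' = (0.6820, 1.2107, 0.8140)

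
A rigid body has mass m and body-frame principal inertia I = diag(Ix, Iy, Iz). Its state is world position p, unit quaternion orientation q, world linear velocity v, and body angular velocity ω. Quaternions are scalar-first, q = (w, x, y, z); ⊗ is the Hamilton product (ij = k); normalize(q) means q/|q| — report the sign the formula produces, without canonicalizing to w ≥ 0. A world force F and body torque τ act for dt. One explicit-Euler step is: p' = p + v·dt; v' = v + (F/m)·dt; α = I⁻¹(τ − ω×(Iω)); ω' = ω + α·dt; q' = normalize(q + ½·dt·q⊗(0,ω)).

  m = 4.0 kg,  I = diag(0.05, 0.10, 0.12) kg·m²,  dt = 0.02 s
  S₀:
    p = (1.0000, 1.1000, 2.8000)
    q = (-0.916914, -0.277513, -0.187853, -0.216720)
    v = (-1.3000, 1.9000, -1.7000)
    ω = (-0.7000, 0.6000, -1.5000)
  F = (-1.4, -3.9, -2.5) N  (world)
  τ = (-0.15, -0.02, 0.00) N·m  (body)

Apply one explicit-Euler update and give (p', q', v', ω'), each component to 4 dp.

linear accel F/m = (-0.3500, -0.9750, -0.6250)
p + v·dt = (0.9740, 1.1380, 2.7660)
v' = v + a·dt = (-1.3070, 1.8805, -1.7125)
angular accel α = (-2.6400, 0.5350, 0.1750)
ω + α·dt = (-0.7528, 0.6107, -1.4965)
2q̇ = q⊗(0,ω) = (-0.4066273, 1.0536513, -0.8147139, 1.0773661)
q + ½dt·q⊗(0,ω), renormalized = (-0.9208, -0.2669, -0.1960, -0.2059)

p' = (0.9740, 1.1380, 2.7660)
q' = (-0.9208, -0.2669, -0.1960, -0.2059)
v' = (-1.3070, 1.8805, -1.7125)
ω' = (-0.7528, 0.6107, -1.4965)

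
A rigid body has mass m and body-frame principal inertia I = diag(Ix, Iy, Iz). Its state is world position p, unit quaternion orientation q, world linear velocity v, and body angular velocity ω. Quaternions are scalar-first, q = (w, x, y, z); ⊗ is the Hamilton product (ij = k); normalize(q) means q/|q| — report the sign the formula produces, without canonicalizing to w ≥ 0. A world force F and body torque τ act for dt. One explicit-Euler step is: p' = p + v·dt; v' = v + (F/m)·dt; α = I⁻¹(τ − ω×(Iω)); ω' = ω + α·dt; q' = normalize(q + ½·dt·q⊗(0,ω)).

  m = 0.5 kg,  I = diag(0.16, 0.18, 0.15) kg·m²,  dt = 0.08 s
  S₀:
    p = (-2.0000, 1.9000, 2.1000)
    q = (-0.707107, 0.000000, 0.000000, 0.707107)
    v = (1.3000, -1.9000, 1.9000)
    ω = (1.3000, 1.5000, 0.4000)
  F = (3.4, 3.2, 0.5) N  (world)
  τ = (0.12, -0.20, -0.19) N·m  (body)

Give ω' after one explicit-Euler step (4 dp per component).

precession coupling ω×(Iω) = (-0.0180, 0.0052, 0.0390)
α = I⁻¹(τ − ω×Iω) = (0.8625, -1.1400, -1.5267)
ω + α·dt = (1.3690, 1.4088, 0.2779)

ω' = (1.3690, 1.4088, 0.2779)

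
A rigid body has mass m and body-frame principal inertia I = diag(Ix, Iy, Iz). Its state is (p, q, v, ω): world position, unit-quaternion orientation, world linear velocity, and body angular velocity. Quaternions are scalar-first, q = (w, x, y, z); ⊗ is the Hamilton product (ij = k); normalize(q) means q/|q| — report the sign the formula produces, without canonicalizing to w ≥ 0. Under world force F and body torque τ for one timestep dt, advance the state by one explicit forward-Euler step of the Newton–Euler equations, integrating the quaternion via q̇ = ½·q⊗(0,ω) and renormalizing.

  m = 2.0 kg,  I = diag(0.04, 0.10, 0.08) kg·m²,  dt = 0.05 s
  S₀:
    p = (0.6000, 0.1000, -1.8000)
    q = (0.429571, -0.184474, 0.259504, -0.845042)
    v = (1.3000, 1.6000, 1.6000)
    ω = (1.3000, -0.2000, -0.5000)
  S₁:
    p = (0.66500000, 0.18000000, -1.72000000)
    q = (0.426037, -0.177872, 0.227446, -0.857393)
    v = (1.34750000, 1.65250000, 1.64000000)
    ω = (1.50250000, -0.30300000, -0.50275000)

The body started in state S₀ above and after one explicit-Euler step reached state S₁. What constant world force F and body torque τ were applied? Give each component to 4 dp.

ω₁ − ω₀ = (0.20250000, -0.10300000, -0.00275000)
gyro term ω₀×Iω₀ = (-0.0020, 0.0260, -0.0156)
τ = I·(Δω/dt) + ω₀×(Iω₀) = (0.1600, -0.1800, -0.0200)
v₁ − v₀ = (0.04750000, 0.05250000, 0.04000000)
m·(v₁−v₀)/dt = (1.9000, 2.1000, 1.6000)

F = (1.9000, 2.1000, 1.6000)
τ = (0.1600, -0.1800, -0.0200)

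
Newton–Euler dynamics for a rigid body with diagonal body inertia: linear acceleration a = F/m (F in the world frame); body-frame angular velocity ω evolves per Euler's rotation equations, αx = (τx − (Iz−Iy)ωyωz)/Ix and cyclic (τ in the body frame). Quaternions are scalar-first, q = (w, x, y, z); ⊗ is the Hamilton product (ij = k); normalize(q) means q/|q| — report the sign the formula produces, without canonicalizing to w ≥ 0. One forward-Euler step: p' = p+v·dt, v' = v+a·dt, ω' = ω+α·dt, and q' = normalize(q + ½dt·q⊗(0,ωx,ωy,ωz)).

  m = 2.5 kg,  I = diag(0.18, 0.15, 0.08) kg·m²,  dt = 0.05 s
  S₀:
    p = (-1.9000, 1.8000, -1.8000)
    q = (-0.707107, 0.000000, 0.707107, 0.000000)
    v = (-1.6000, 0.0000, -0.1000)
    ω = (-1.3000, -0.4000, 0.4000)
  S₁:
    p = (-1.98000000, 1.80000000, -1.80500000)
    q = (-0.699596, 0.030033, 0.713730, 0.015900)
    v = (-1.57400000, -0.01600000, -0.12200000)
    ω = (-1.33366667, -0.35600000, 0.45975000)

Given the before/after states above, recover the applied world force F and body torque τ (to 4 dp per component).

F = (1.3000, -0.8000, -1.1000)
τ = (-0.1100, 0.0800, 0.0800)

Δω = ω₁−ω₀ = (-0.03366667, 0.04400000, 0.05975000)
ω₀×(Iω₀) = (0.0112, -0.0520, -0.0156)
τ = I·(Δω/dt) + ω₀×(Iω₀) = (-0.1100, 0.0800, 0.0800)
v₁ − v₀ = (0.02600000, -0.01600000, -0.02200000)
F = m·Δv/dt = (1.3000, -0.8000, -1.1000)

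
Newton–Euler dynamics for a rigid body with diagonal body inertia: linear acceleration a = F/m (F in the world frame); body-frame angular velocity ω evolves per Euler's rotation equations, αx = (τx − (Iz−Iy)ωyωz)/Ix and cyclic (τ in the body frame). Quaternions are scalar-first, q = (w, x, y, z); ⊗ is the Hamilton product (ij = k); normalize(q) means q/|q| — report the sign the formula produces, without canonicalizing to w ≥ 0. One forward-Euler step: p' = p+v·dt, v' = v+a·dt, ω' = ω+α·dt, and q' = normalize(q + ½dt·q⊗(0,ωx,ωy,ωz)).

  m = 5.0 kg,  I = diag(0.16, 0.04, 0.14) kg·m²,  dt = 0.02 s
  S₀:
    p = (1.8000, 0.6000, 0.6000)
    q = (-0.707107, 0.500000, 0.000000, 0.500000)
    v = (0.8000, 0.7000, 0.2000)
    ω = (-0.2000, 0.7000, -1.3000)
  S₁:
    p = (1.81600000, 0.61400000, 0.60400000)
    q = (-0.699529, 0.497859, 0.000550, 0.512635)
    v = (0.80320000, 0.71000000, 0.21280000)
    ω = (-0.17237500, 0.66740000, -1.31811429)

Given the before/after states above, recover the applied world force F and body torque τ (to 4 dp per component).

ω₁ − ω₀ = (0.02762500, -0.03260000, -0.01811429)
gyro term ω₀×Iω₀ = (-0.0910, 0.0052, 0.0168)
applied torque τ = (0.1300, -0.0600, -0.1100)
Δv = v₁−v₀ = (0.00320000, 0.01000000, 0.01280000)
applied force F = (0.8000, 2.5000, 3.2000)

F = (0.8000, 2.5000, 3.2000)
τ = (0.1300, -0.0600, -0.1100)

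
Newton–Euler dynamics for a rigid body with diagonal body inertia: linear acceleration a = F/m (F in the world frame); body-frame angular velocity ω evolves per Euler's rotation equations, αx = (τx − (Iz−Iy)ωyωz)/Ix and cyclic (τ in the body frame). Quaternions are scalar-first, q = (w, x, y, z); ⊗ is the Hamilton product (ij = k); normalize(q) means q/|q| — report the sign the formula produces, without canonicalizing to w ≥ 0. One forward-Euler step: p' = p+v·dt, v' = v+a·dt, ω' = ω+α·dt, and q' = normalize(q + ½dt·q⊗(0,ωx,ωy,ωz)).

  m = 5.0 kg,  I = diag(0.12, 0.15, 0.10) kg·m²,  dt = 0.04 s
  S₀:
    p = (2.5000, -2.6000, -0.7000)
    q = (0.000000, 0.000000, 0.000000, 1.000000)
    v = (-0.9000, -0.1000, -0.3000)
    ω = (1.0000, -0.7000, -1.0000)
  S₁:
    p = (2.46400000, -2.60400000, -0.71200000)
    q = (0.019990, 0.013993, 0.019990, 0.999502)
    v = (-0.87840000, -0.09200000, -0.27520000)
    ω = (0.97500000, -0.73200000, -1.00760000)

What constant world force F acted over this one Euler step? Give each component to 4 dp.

Δv = v₁−v₀ = (0.02160000, 0.00800000, 0.02480000)
applied force F = (2.7000, 1.0000, 3.1000)

F = (2.7000, 1.0000, 3.1000)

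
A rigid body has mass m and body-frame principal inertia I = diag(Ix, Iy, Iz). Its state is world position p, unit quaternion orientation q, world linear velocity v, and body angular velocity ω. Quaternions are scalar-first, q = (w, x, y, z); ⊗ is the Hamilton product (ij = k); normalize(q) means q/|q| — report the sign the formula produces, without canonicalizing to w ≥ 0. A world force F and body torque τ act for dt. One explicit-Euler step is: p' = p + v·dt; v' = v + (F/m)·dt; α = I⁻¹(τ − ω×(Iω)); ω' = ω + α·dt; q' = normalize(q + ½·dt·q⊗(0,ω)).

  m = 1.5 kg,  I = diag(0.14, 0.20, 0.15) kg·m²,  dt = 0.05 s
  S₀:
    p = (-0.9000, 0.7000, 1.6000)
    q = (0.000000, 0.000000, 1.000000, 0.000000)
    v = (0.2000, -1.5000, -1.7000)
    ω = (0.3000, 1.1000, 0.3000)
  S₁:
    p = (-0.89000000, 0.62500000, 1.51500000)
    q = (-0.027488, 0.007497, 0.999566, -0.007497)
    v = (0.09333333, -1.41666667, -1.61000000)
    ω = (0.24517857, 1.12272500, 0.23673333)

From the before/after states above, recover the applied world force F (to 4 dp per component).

F = (-3.2000, 2.5000, 2.7000)

v₁ − v₀ = (-0.10666667, 0.08333333, 0.09000000)
F = m·Δv/dt = (-3.2000, 2.5000, 2.7000)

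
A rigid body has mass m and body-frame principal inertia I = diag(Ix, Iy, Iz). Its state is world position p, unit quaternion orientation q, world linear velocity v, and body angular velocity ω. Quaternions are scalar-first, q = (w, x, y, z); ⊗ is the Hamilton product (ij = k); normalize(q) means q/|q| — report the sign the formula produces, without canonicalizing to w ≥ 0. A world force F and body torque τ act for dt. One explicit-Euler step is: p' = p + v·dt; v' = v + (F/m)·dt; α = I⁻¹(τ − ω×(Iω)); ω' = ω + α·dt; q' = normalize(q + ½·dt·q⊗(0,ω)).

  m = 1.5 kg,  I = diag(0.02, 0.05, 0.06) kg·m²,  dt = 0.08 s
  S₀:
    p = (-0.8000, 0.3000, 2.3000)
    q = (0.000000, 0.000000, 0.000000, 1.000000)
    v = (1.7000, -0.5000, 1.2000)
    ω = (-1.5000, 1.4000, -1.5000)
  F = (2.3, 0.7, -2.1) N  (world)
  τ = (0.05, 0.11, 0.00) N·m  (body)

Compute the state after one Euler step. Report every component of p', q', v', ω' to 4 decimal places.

precession coupling ω×(Iω) = (-0.0210, -0.0900, -0.0630)
(τ − ω×Iω)/I = (3.5500, 4.0000, 1.0500)
ω' = ω + α·dt = (-1.2160, 1.7200, -1.4160)
q⊗(0,ω) = (1.5000000, -1.4000000, -1.5000000, 0.0000000)
q + ½dt·q⊗(0,ω), renormalized = (0.0597, -0.0557, -0.0597, 0.9949)
a = F/m = (1.5333, 0.4667, -1.4000)
p + v·dt = (-0.6640, 0.2600, 2.3960)
new velocity v' = (1.8227, -0.4627, 1.0880)

p' = (-0.6640, 0.2600, 2.3960)
q' = (0.0597, -0.0557, -0.0597, 0.9949)
v' = (1.8227, -0.4627, 1.0880)
ω' = (-1.2160, 1.7200, -1.4160)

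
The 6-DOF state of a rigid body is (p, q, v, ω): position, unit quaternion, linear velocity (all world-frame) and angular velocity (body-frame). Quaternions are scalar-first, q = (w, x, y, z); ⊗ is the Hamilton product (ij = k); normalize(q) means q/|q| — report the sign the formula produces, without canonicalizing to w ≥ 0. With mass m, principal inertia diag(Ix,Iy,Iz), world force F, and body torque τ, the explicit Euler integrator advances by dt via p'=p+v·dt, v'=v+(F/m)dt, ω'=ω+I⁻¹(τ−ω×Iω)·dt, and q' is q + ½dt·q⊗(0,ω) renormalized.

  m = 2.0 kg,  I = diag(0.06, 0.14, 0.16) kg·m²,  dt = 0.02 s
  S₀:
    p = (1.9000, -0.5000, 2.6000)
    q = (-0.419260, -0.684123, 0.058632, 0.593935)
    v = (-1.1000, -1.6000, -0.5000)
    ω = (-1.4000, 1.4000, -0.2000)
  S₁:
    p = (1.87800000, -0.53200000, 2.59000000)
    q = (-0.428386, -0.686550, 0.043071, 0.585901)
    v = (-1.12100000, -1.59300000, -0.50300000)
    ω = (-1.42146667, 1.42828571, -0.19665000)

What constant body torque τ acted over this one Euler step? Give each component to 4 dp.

Δω = ω₁−ω₀ = (-0.02146667, 0.02828571, 0.00335000)
ω₀×(Iω₀) = (-0.0056, -0.0280, -0.1568)
τ = I·(Δω/dt) + ω₀×(Iω₀) = (-0.0700, 0.1700, -0.1300)

τ = (-0.0700, 0.1700, -0.1300)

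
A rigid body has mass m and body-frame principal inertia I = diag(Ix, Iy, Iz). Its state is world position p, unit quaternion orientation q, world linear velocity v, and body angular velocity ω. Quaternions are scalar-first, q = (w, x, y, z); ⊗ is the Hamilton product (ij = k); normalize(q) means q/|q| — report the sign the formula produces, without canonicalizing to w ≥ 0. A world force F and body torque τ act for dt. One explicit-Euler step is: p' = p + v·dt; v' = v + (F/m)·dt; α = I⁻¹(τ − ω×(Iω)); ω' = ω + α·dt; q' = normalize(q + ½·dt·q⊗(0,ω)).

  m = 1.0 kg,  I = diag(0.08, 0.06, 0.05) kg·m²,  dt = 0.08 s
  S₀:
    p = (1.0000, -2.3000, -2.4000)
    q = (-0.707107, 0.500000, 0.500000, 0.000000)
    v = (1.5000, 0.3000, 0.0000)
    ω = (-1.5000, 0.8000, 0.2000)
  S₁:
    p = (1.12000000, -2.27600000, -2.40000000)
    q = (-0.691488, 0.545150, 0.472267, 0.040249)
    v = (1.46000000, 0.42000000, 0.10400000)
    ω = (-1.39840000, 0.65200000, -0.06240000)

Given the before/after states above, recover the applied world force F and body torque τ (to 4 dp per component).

v₁ − v₀ = (-0.04000000, 0.12000000, 0.10400000)
m·(v₁−v₀)/dt = (-0.5000, 1.5000, 1.3000)
ω₁ − ω₀ = (0.10160000, -0.14800000, -0.26240000)
applied torque τ = (0.1000, -0.1200, -0.1400)

F = (-0.5000, 1.5000, 1.3000)
τ = (0.1000, -0.1200, -0.1400)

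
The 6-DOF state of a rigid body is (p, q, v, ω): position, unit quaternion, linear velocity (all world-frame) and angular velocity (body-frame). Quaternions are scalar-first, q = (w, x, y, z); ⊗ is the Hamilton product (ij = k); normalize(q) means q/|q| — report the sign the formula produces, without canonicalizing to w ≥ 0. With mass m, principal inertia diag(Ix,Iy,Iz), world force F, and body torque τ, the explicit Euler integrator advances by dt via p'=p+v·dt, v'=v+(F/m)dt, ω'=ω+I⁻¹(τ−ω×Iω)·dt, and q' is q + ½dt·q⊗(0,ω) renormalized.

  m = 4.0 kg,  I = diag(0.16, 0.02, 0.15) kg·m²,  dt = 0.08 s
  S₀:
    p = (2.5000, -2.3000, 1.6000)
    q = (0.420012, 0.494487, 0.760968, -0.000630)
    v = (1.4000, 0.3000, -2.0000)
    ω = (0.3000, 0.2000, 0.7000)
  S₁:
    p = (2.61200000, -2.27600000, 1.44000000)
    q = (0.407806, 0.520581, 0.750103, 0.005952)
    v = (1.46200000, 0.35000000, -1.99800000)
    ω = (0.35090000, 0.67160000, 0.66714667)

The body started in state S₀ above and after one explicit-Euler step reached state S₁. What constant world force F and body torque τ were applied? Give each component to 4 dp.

Δω = ω₁−ω₀ = (0.05090000, 0.47160000, -0.03285333)
I·α + gyro = (0.1200, 0.1200, -0.0700)
v₁ − v₀ = (0.06200000, 0.05000000, 0.00200000)
F = m·Δv/dt = (3.1000, 2.5000, 0.1000)

F = (3.1000, 2.5000, 0.1000)
τ = (0.1200, 0.1200, -0.0700)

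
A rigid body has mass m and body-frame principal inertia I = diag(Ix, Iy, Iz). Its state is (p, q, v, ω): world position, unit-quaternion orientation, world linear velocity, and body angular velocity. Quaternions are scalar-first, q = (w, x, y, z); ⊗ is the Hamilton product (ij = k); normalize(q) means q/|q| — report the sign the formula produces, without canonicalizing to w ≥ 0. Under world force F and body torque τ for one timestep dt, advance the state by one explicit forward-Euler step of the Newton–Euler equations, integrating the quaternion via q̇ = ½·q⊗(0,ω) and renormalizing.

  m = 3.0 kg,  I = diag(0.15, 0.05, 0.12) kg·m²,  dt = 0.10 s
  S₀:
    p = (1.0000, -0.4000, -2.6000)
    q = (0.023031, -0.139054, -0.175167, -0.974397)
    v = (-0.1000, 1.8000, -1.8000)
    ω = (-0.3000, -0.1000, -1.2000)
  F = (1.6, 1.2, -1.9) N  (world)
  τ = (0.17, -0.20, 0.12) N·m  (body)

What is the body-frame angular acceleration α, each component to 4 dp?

precession coupling ω×(Iω) = (0.0084, 0.0108, -0.0030)
angular accel α = (1.0773, -4.2160, 1.0250)

α = (1.0773, -4.2160, 1.0250)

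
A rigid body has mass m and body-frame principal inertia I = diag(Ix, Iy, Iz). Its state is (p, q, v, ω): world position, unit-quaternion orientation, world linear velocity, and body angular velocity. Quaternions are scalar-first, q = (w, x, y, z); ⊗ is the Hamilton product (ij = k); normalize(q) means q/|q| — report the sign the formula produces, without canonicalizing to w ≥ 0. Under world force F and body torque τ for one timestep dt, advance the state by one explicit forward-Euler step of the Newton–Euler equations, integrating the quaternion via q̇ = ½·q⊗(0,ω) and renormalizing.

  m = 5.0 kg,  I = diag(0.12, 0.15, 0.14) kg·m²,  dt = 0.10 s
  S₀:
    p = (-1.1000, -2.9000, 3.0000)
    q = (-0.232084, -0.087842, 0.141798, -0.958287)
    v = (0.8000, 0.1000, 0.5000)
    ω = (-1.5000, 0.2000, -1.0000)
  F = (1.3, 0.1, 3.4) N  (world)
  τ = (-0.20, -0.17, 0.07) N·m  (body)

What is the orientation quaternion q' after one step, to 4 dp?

q' = (-0.2868, -0.0677, 0.2061, -0.9331)

q⊗(0,ω) = (-1.1184096, 0.3979854, 1.3031717, 0.4272126)
q + ½dt·q⊗(0,ω), renormalized = (-0.2868, -0.0677, 0.2061, -0.9331)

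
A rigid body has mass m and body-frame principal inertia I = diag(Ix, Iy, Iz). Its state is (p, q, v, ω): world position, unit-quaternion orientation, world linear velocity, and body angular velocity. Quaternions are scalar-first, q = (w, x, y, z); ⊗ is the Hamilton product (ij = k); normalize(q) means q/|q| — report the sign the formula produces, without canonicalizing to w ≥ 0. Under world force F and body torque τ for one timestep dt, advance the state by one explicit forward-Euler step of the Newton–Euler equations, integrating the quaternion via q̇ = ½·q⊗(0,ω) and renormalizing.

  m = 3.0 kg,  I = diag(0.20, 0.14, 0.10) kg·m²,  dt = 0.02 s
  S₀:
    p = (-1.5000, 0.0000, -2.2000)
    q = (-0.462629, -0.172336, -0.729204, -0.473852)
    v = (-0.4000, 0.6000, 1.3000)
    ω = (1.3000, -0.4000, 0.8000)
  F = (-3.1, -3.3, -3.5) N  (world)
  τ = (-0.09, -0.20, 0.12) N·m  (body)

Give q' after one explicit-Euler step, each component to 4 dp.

q' = (-0.4595, -0.1861, -0.7320, -0.4673)

Hamilton product q⊗(0,ω) = (0.3114368, -1.3743217, -0.2930872, 0.6467964)
q' = normalize(q + ½dt·q⊗(0,ω)) = (-0.4595, -0.1861, -0.7320, -0.4673)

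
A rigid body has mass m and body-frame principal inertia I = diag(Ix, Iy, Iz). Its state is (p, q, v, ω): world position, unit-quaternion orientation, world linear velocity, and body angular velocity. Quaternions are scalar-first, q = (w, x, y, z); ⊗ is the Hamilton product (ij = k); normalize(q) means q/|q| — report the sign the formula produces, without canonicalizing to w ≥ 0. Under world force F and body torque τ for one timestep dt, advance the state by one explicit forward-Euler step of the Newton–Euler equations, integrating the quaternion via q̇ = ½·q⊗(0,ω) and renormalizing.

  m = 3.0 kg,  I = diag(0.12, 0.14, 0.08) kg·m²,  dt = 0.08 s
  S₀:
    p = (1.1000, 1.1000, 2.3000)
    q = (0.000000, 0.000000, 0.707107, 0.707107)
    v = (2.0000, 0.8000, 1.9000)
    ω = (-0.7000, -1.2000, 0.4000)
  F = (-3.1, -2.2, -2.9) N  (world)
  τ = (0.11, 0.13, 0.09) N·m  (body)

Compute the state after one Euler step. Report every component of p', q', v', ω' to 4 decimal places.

p' = (1.2600, 1.1640, 2.4520)
q' = (0.0226, 0.0452, 0.6862, 0.7257)
v' = (1.9173, 0.7413, 1.8227)
ω' = (-0.6459, -1.1193, 0.4732)

linear accel F/m = (-1.0333, -0.7333, -0.9667)
new position p' = (1.2600, 1.1640, 2.4520)
new velocity v' = (1.9173, 0.7413, 1.8227)
precession coupling ω×(Iω) = (0.0288, -0.0112, 0.0168)
(τ − ω×Iω)/I = (0.6767, 1.0086, 0.9150)
new body rate ω' = (-0.6459, -1.1193, 0.4732)
q⊗(0,ω) = (0.5656856, 1.1313712, -0.4949749, 0.4949749)
q' = normalize(q + ½dt·q⊗(0,ω)) = (0.0226, 0.0452, 0.6862, 0.7257)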